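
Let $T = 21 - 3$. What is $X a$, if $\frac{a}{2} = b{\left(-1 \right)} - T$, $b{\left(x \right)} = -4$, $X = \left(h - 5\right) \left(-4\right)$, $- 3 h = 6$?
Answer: $-1232$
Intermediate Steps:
$h = -2$ ($h = \left(- \frac{1}{3}\right) 6 = -2$)
$T = 18$
$X = 28$ ($X = \left(-2 - 5\right) \left(-4\right) = \left(-7\right) \left(-4\right) = 28$)
$a = -44$ ($a = 2 \left(-4 - 18\right) = 2 \left(-22\right) = -44$)
$X a = 28 \left(-44\right) = -1232$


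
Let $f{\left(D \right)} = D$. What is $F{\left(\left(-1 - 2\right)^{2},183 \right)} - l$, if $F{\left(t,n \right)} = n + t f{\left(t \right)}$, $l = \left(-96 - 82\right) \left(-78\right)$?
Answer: $-13620$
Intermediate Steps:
$l = 13884$ ($l = \left(-178\right) \left(-78\right) = 13884$)
$F{\left(t,n \right)} = n + t^{2}$ ($F{\left(t,n \right)} = n + t t = n + t^{2}$)
$F{\left(\left(-1 - 2\right)^{2},183 \right)} - l = \left(183 + \left(\left(-1 - 2\right)^{2}\right)^{2}\right) - 13884 = \left(183 + \left(\left(-3\right)^{2}\right)^{2}\right) - 13884 = \left(183 + 9^{2}\right) - 13884 = \left(183 + 81\right) - 13884 = 264 - 13884 = -13620$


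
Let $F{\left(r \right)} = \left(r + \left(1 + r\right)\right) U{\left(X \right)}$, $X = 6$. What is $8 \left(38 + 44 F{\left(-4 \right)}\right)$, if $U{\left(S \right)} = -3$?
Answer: $7696$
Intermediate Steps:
$F{\left(r \right)} = -3 - 6 r$ ($F{\left(r \right)} = \left(r + \left(1 + r\right)\right) \left(-3\right) = \left(1 + 2 r\right) \left(-3\right) = -3 - 6 r$)
$8 \left(38 + 44 F{\left(-4 \right)}\right) = 8 \left(38 + 44 \left(-3 - -24\right)\right) = 8 \left(38 + 44 \left(-3 + 24\right)\right) = 8 \left(38 + 44 \cdot 21\right) = 8 \left(38 + 924\right) = 8 \cdot 962 = 7696$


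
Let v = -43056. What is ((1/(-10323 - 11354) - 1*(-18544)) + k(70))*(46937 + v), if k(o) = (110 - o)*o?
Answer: 1795637355447/21677 ≈ 8.2836e+7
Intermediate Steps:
k(o) = o*(110 - o)
((1/(-10323 - 11354) - 1*(-18544)) + k(70))*(46937 + v) = ((1/(-10323 - 11354) - 1*(-18544)) + 70*(110 - 1*70))*(46937 - 43056) = ((1/(-21677) + 18544) + 70*(110 - 70))*3881 = ((-1/21677 + 18544) + 70*40)*3881 = (401978287/21677 + 2800)*3881 = (462673887/21677)*3881 = 1795637355447/21677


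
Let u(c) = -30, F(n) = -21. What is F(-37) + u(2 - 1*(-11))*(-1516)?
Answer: 45459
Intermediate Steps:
F(-37) + u(2 - 1*(-11))*(-1516) = -21 - 30*(-1516) = -21 + 45480 = 45459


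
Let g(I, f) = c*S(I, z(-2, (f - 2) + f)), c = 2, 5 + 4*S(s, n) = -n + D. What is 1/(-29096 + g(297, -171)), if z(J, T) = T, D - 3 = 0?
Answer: -1/28925 ≈ -3.4572e-5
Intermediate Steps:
D = 3 (D = 3 + 0 = 3)
S(s, n) = -½ - n/4 (S(s, n) = -5/4 + (-n + 3)/4 = -5/4 + (3 - n)/4 = -5/4 + (¾ - n/4) = -½ - n/4)
g(I, f) = -f (g(I, f) = 2*(-½ - ((f - 2) + f)/4) = 2*(-½ - ((-2 + f) + f)/4) = 2*(-½ - (-2 + 2*f)/4) = 2*(-½ + (½ - f/2)) = 2*(-f/2) = -f)
1/(-29096 + g(297, -171)) = 1/(-29096 - 1*(-171)) = 1/(-29096 + 171) = 1/(-28925) = -1/28925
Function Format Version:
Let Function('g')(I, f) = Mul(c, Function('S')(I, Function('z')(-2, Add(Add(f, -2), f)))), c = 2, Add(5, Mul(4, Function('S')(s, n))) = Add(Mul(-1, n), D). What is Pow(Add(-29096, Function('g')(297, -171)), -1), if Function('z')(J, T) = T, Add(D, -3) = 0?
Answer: Rational(-1, 28925) ≈ -3.4572e-5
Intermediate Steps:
D = 3 (D = Add(3, 0) = 3)
Function('S')(s, n) = Add(Rational(-1, 2), Mul(Rational(-1, 4), n)) (Function('S')(s, n) = Add(Rational(-5, 4), Mul(Rational(1, 4), Add(Mul(-1, n), 3))) = Add(Rational(-5, 4), Mul(Rational(1, 4), Add(3, Mul(-1, n)))) = Add(Rational(-5, 4), Add(Rational(3, 4), Mul(Rational(-1, 4), n))) = Add(Rational(-1, 2), Mul(Rational(-1, 4), n)))
Function('g')(I, f) = Mul(-1, f) (Function('g')(I, f) = Mul(2, Add(Rational(-1, 2), Mul(Rational(-1, 4), Add(Add(f, -2), f)))) = Mul(2, Add(Rational(-1, 2), Mul(Rational(-1, 4), Add(Add(-2, f), f)))) = Mul(2, Add(Rational(-1, 2), Mul(Rational(-1, 4), Add(-2, Mul(2, f))))) = Mul(2, Add(Rational(-1, 2), Add(Rational(1, 2), Mul(Rational(-1, 2), f)))) = Mul(2, Mul(Rational(-1, 2), f)) = Mul(-1, f))
Pow(Add(-29096, Function('g')(297, -171)), -1) = Pow(Add(-29096, Mul(-1, -171)), -1) = Pow(Add(-29096, 171), -1) = Pow(-28925, -1) = Rational(-1, 28925)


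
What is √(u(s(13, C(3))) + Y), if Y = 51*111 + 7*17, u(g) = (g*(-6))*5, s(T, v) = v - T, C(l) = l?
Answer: 8*√95 ≈ 77.974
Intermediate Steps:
u(g) = -30*g (u(g) = -6*g*5 = -30*g)
Y = 5780 (Y = 5661 + 119 = 5780)
√(u(s(13, C(3))) + Y) = √(-30*(3 - 1*13) + 5780) = √(-30*(3 - 13) + 5780) = √(-30*(-10) + 5780) = √(300 + 5780) = √6080 = 8*√95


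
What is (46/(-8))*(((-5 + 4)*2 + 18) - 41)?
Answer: 575/4 ≈ 143.75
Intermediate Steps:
(46/(-8))*(((-5 + 4)*2 + 18) - 41) = (46*(-1/8))*((-1*2 + 18) - 41) = -23*((-2 + 18) - 41)/4 = -23*(16 - 41)/4 = -23/4*(-25) = 575/4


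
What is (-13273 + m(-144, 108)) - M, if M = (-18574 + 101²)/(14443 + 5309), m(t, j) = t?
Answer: -88334737/6584 ≈ -13417.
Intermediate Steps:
M = -2791/6584 (M = (-18574 + 10201)/19752 = -8373*1/19752 = -2791/6584 ≈ -0.42391)
(-13273 + m(-144, 108)) - M = (-13273 - 144) - 1*(-2791/6584) = -13417 + 2791/6584 = -88334737/6584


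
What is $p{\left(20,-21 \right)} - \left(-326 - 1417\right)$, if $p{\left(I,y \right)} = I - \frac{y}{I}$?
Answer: $\frac{35281}{20} \approx 1764.1$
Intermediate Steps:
$p{\left(I,y \right)} = I - \frac{y}{I}$
$p{\left(20,-21 \right)} - \left(-326 - 1417\right) = \left(20 - - \frac{21}{20}\right) - \left(-326 - 1417\right) = \left(20 - \left(-21\right) \frac{1}{20}\right) - \left(-326 - 1417\right) = \left(20 + \frac{21}{20}\right) - -1743 = \frac{421}{20} + 1743 = \frac{35281}{20}$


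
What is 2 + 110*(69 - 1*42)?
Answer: 2972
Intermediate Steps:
2 + 110*(69 - 1*42) = 2 + 110*(69 - 42) = 2 + 110*27 = 2 + 2970 = 2972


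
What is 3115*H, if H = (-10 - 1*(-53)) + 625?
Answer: 2080820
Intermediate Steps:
H = 668 (H = (-10 + 53) + 625 = 43 + 625 = 668)
3115*H = 3115*668 = 2080820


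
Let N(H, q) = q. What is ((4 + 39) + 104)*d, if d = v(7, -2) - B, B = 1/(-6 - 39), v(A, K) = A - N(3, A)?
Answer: 49/15 ≈ 3.2667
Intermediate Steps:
v(A, K) = 0 (v(A, K) = A - A = 0)
B = -1/45 (B = 1/(-45) = -1/45 ≈ -0.022222)
d = 1/45 (d = 0 - 1*(-1/45) = 0 + 1/45 = 1/45 ≈ 0.022222)
((4 + 39) + 104)*d = ((4 + 39) + 104)*(1/45) = (43 + 104)*(1/45) = 147*(1/45) = 49/15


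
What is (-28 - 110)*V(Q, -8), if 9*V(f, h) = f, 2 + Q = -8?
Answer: 460/3 ≈ 153.33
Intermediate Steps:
Q = -10 (Q = -2 - 8 = -10)
V(f, h) = f/9
(-28 - 110)*V(Q, -8) = (-28 - 110)*((⅑)*(-10)) = -138*(-10/9) = 460/3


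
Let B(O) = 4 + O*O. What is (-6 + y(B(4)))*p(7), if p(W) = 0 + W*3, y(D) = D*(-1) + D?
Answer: -126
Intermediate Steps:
B(O) = 4 + O**2
y(D) = 0 (y(D) = -D + D = 0)
p(W) = 3*W (p(W) = 0 + 3*W = 3*W)
(-6 + y(B(4)))*p(7) = (-6 + 0)*(3*7) = -6*21 = -126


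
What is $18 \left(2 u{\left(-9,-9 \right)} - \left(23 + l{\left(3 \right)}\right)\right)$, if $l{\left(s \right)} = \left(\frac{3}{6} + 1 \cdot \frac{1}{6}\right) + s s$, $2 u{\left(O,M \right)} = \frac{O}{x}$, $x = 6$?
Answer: $-615$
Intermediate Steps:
$u{\left(O,M \right)} = \frac{O}{12}$ ($u{\left(O,M \right)} = \frac{O \frac{1}{6}}{2} = \frac{\frac{1}{6} O}{2} = \frac{O}{12}$)
$l{\left(s \right)} = \frac{2}{3} + s^{2}$ ($l{\left(s \right)} = \left(3 \cdot \frac{1}{6} + 1 \cdot \frac{1}{6}\right) + s^{2} = \left(\frac{1}{2} + \frac{1}{6}\right) + s^{2} = \frac{2}{3} + s^{2}$)
$18 \left(2 u{\left(-9,-9 \right)} - \left(23 + l{\left(3 \right)}\right)\right) = 18 \left(2 \cdot \frac{1}{12} \left(-9\right) - \frac{98}{3}\right) = 18 \left(2 \left(- \frac{3}{4}\right) - \frac{98}{3}\right) = 18 \left(- \frac{3}{2} - \frac{98}{3}\right) = 18 \left(- \frac{205}{6}\right) = -615$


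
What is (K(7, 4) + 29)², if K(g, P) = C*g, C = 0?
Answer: 841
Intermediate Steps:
K(g, P) = 0 (K(g, P) = 0*g = 0)
(K(7, 4) + 29)² = (0 + 29)² = 29² = 841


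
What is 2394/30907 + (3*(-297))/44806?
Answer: 79727427/1384819042 ≈ 0.057572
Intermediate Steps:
2394/30907 + (3*(-297))/44806 = 2394*(1/30907) - 891*1/44806 = 2394/30907 - 891/44806 = 79727427/1384819042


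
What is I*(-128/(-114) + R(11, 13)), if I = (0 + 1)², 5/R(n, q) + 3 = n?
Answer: 797/456 ≈ 1.7478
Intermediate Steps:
R(n, q) = 5/(-3 + n)
I = 1 (I = 1² = 1)
I*(-128/(-114) + R(11, 13)) = 1*(-128/(-114) + 5/(-3 + 11)) = 1*(-128*(-1/114) + 5/8) = 1*(64/57 + 5*(⅛)) = 1*(64/57 + 5/8) = 1*(797/456) = 797/456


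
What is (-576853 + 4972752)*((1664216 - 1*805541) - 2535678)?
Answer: -7371935810697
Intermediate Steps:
(-576853 + 4972752)*((1664216 - 1*805541) - 2535678) = 4395899*((1664216 - 805541) - 2535678) = 4395899*(858675 - 2535678) = 4395899*(-1677003) = -7371935810697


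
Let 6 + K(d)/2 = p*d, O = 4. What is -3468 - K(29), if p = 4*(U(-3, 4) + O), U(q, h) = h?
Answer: -5312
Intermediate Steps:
p = 32 (p = 4*(4 + 4) = 4*8 = 32)
K(d) = -12 + 64*d (K(d) = -12 + 2*(32*d) = -12 + 64*d)
-3468 - K(29) = -3468 - (-12 + 64*29) = -3468 - (-12 + 1856) = -3468 - 1*1844 = -3468 - 1844 = -5312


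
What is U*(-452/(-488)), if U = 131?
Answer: 14803/122 ≈ 121.34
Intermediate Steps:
U*(-452/(-488)) = 131*(-452/(-488)) = 131*(-452*(-1/488)) = 131*(113/122) = 14803/122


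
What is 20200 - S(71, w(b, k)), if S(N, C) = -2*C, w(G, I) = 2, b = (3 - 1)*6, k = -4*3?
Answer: 20204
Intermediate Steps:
k = -12
b = 12 (b = 2*6 = 12)
20200 - S(71, w(b, k)) = 20200 - (-2)*2 = 20200 - 1*(-4) = 20200 + 4 = 20204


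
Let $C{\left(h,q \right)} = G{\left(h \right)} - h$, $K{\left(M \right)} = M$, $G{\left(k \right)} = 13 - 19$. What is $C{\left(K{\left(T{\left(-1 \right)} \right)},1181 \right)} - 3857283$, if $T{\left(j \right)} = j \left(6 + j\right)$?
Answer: $-3857284$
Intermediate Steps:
$G{\left(k \right)} = -6$ ($G{\left(k \right)} = 13 - 19 = -6$)
$C{\left(h,q \right)} = -6 - h$
$C{\left(K{\left(T{\left(-1 \right)} \right)},1181 \right)} - 3857283 = \left(-6 - - (6 - 1)\right) - 3857283 = \left(-6 - \left(-1\right) 5\right) - 3857283 = \left(-6 - -5\right) - 3857283 = \left(-6 + 5\right) - 3857283 = -1 - 3857283 = -3857284$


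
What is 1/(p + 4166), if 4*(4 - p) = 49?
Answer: 4/16631 ≈ 0.00024051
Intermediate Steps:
p = -33/4 (p = 4 - ¼*49 = 4 - 49/4 = -33/4 ≈ -8.2500)
1/(p + 4166) = 1/(-33/4 + 4166) = 1/(16631/4) = 4/16631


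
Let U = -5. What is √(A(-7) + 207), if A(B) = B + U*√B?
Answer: √(200 - 5*I*√7) ≈ 14.15 - 0.46745*I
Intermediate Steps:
A(B) = B - 5*√B
√(A(-7) + 207) = √((-7 - 5*I*√7) + 207) = √(200 - 5*I*√7)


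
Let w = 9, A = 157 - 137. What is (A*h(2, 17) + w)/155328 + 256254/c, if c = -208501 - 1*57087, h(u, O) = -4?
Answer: -9955569515/10313313216 ≈ -0.96531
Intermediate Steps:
A = 20
c = -265588 (c = -208501 - 57087 = -265588)
(A*h(2, 17) + w)/155328 + 256254/c = (20*(-4) + 9)/155328 + 256254/(-265588) = (-80 + 9)*(1/155328) + 256254*(-1/265588) = -71*1/155328 - 128127/132794 = -71/155328 - 128127/132794 = -9955569515/10313313216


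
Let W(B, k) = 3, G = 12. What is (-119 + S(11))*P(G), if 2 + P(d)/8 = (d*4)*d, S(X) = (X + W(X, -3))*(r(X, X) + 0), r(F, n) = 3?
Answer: -353584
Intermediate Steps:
S(X) = 9 + 3*X (S(X) = (X + 3)*(3 + 0) = (3 + X)*3 = 9 + 3*X)
P(d) = -16 + 32*d**2 (P(d) = -16 + 8*((d*4)*d) = -16 + 8*((4*d)*d) = -16 + 8*(4*d**2) = -16 + 32*d**2)
(-119 + S(11))*P(G) = (-119 + (9 + 3*11))*(-16 + 32*12**2) = (-119 + (9 + 33))*(-16 + 32*144) = (-119 + 42)*(-16 + 4608) = -77*4592 = -353584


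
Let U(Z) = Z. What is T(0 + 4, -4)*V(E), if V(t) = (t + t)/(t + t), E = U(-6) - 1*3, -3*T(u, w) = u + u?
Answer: -8/3 ≈ -2.6667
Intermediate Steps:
T(u, w) = -2*u/3 (T(u, w) = -(u + u)/3 = -2*u/3)
E = -9 (E = -6 - 1*3 = -6 - 3 = -9)
V(t) = 1 (V(t) = (2*t)/((2*t)) = (2*t)*(1/(2*t)) = 1)
T(0 + 4, -4)*V(E) = -2*(0 + 4)/3*1 = -2/3*4*1 = -8/3*1 = -8/3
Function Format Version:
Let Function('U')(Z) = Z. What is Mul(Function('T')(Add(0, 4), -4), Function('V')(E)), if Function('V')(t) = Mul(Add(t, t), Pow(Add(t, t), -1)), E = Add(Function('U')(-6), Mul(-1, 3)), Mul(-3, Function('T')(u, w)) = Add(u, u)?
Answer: Rational(-8, 3) ≈ -2.6667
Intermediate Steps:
Function('T')(u, w) = Mul(Rational(-2, 3), u) (Function('T')(u, w) = Mul(Rational(-1, 3), Add(u, u)) = Mul(Rational(-1, 3), Mul(2, u)) = Mul(Rational(-2, 3), u))
E = -9 (E = Add(-6, Mul(-1, 3)) = Add(-6, -3) = -9)
Function('V')(t) = 1 (Function('V')(t) = Mul(Mul(2, t), Pow(Mul(2, t), -1)) = Mul(Mul(2, t), Mul(Rational(1, 2), Pow(t, -1))) = 1)
Mul(Function('T')(Add(0, 4), -4), Function('V')(E)) = Mul(Mul(Rational(-2, 3), Add(0, 4)), 1) = Mul(Mul(Rational(-2, 3), 4), 1) = Mul(Rational(-8, 3), 1) = Rational(-8, 3)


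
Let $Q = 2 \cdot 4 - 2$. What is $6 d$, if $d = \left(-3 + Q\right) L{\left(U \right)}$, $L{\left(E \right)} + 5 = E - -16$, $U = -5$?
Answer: $108$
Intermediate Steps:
$Q = 6$ ($Q = 8 - 2 = 6$)
$L{\left(E \right)} = 11 + E$ ($L{\left(E \right)} = -5 + \left(E - -16\right) = -5 + \left(E + 16\right) = -5 + \left(16 + E\right) = 11 + E$)
$d = 18$ ($d = \left(-3 + 6\right) \left(11 - 5\right) = 3 \cdot 6 = 18$)
$6 d = 6 \cdot 18 = 108$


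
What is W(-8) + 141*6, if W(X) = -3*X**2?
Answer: 654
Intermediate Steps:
W(-8) + 141*6 = -3*(-8)**2 + 141*6 = -3*64 + 846 = -192 + 846 = 654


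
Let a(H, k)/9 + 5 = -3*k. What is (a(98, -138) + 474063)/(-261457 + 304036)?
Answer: 159248/14193 ≈ 11.220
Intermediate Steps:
a(H, k) = -45 - 27*k (a(H, k) = -45 + 9*(-3*k) = -45 - 27*k)
(a(98, -138) + 474063)/(-261457 + 304036) = ((-45 - 27*(-138)) + 474063)/(-261457 + 304036) = ((-45 + 3726) + 474063)/42579 = (3681 + 474063)*(1/42579) = 477744*(1/42579) = 159248/14193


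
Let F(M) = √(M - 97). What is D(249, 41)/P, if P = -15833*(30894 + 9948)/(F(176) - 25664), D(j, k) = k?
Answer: 526112/323325693 - 41*√79/646651386 ≈ 0.0016266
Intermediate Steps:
F(M) = √(-97 + M)
P = -15833/(-12832/20421 + √79/40842) (P = -15833*(30894 + 9948)/(√(-97 + 176) - 25664) = -15833*40842/(√79 - 25664) = -15833*40842/(-25664 + √79) = -15833/(-12832/20421 + √79/40842) ≈ 25206.)
D(249, 41)/P = 41/(1843962352256/73182313 + 71850154*√79/73182313)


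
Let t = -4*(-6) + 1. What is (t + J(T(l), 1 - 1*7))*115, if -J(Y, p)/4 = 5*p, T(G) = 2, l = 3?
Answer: 16675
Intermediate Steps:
J(Y, p) = -20*p
t = 25 (t = 24 + 1 = 25)
(t + J(T(l), 1 - 1*7))*115 = (25 - 20*(1 - 1*7))*115 = (25 - 20*(1 - 7))*115 = (25 - 20*(-6))*115 = (25 + 120)*115 = 145*115 = 16675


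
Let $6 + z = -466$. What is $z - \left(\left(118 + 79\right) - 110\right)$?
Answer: $-559$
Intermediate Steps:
$z = -472$ ($z = -6 - 466 = -472$)
$z - \left(\left(118 + 79\right) - 110\right) = -472 - \left(\left(118 + 79\right) - 110\right) = -472 - \left(197 - 110\right) = -472 - 87 = -559$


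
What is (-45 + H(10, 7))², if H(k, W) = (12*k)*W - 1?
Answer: 630436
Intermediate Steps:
H(k, W) = -1 + 12*W*k (H(k, W) = 12*W*k - 1 = -1 + 12*W*k)
(-45 + H(10, 7))² = (-45 + (-1 + 12*7*10))² = (-45 + (-1 + 840))² = (-45 + 839)² = 794² = 630436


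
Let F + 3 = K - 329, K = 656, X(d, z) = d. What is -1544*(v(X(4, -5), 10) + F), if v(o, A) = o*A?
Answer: -562016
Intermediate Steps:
v(o, A) = A*o
F = 324 (F = -3 + (656 - 329) = -3 + 327 = 324)
-1544*(v(X(4, -5), 10) + F) = -1544*(10*4 + 324) = -1544*(40 + 324) = -1544*364 = -562016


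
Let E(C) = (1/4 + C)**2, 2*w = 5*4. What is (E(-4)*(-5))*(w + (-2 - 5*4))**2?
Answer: -10125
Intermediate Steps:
w = 10 (w = (5*4)/2 = (1/2)*20 = 10)
E(C) = (1/4 + C)**2
(E(-4)*(-5))*(w + (-2 - 5*4))**2 = (((1 + 4*(-4))**2/16)*(-5))*(10 + (-2 - 5*4))**2 = (((1 - 16)**2/16)*(-5))*(10 + (-2 - 20))**2 = (((1/16)*(-15)**2)*(-5))*(10 - 22)**2 = (((1/16)*225)*(-5))*(-12)**2 = ((225/16)*(-5))*144 = -1125/16*144 = -10125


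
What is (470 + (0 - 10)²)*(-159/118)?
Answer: -45315/59 ≈ -768.05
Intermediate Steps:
(470 + (0 - 10)²)*(-159/118) = (470 + (-10)²)*(-159*1/118) = (470 + 100)*(-159/118) = 570*(-159/118) = -45315/59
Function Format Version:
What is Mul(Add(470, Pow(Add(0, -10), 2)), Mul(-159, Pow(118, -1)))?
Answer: Rational(-45315, 59) ≈ -768.05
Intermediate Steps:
Mul(Add(470, Pow(Add(0, -10), 2)), Mul(-159, Pow(118, -1))) = Mul(Add(470, Pow(-10, 2)), Mul(-159, Rational(1, 118))) = Mul(Add(470, 100), Rational(-159, 118)) = Mul(570, Rational(-159, 118)) = Rational(-45315, 59)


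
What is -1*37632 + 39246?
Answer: 1614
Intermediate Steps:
-1*37632 + 39246 = -37632 + 39246 = 1614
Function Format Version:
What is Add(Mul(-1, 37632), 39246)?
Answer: 1614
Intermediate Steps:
Add(Mul(-1, 37632), 39246) = Add(-37632, 39246) = 1614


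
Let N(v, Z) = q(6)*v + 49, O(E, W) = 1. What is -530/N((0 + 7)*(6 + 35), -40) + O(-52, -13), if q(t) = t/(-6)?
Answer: 384/119 ≈ 3.2269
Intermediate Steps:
q(t) = -t/6 (q(t) = t*(-⅙) = -t/6)
N(v, Z) = 49 - v (N(v, Z) = (-⅙*6)*v + 49 = -v + 49 = 49 - v)
-530/N((0 + 7)*(6 + 35), -40) + O(-52, -13) = -530/(49 - (0 + 7)*(6 + 35)) + 1 = -530/(49 - 7*41) + 1 = -530/(49 - 1*287) + 1 = -530/(49 - 287) + 1 = -530/(-238) + 1 = -530*(-1/238) + 1 = 265/119 + 1 = 384/119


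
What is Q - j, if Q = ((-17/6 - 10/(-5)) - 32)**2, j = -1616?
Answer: 96985/36 ≈ 2694.0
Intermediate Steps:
Q = 38809/36 (Q = ((-17*1/6 - 10*(-1/5)) - 32)**2 = ((-17/6 + 2) - 32)**2 = (-5/6 - 32)**2 = (-197/6)**2 = 38809/36 ≈ 1078.0)
Q - j = 38809/36 - 1*(-1616) = 38809/36 + 1616 = 96985/36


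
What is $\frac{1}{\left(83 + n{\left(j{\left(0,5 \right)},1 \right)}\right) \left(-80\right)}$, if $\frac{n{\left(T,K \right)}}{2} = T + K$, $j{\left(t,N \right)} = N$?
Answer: $- \frac{1}{7600} \approx -0.00013158$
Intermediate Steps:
$n{\left(T,K \right)} = 2 K + 2 T$ ($n{\left(T,K \right)} = 2 \left(T + K\right) = 2 \left(K + T\right) = 2 K + 2 T$)
$\frac{1}{\left(83 + n{\left(j{\left(0,5 \right)},1 \right)}\right) \left(-80\right)} = \frac{1}{\left(83 + \left(2 \cdot 1 + 2 \cdot 5\right)\right) \left(-80\right)} = \frac{1}{\left(83 + \left(2 + 10\right)\right) \left(-80\right)} = \frac{1}{\left(83 + 12\right) \left(-80\right)} = \frac{1}{95 \left(-80\right)} = \frac{1}{-7600} = - \frac{1}{7600}$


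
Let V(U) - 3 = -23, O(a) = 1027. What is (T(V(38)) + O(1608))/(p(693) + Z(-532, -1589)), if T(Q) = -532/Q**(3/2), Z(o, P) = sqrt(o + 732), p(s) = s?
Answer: 711711/480049 - 10270*sqrt(2)/480049 - 92169*I*sqrt(5)/24002450 + 133*I*sqrt(10)/2400245 ≈ 1.4523 - 0.0084112*I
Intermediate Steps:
Z(o, P) = sqrt(732 + o)
V(U) = -20 (V(U) = 3 - 23 = -20)
T(Q) = -532/Q**(3/2)
(T(V(38)) + O(1608))/(p(693) + Z(-532, -1589)) = (-133*I*sqrt(5)/50 + 1027)/(693 + sqrt(732 - 532)) = (-133*I*sqrt(5)/50 + 1027)/(693 + sqrt(200)) = (-133*I*sqrt(5)/50 + 1027)/(693 + 10*sqrt(2)) = (1027 - 133*I*sqrt(5)/50)/(693 + 10*sqrt(2))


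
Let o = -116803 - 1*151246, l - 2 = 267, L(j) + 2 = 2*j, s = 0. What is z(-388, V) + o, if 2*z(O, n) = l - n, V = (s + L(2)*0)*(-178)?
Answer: -535829/2 ≈ -2.6791e+5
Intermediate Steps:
L(j) = -2 + 2*j
l = 269 (l = 2 + 267 = 269)
V = 0 (V = (0 + (-2 + 2*2)*0)*(-178) = (0 + (-2 + 4)*0)*(-178) = (0 + 2*0)*(-178) = (0 + 0)*(-178) = 0*(-178) = 0)
z(O, n) = 269/2 - n/2 (z(O, n) = (269 - n)/2 = 269/2 - n/2)
o = -268049 (o = -116803 - 151246 = -268049)
z(-388, V) + o = (269/2 - ½*0) - 268049 = (269/2 + 0) - 268049 = 269/2 - 268049 = -535829/2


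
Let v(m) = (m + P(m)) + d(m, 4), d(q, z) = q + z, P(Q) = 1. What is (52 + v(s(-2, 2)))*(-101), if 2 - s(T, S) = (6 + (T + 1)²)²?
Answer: 3737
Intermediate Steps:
s(T, S) = 2 - (6 + (1 + T)²)² (s(T, S) = 2 - (6 + (T + 1)²)² = 2 - (6 + (1 + T)²)²)
v(m) = 5 + 2*m (v(m) = (m + 1) + (m + 4) = (1 + m) + (4 + m) = 5 + 2*m)
(52 + v(s(-2, 2)))*(-101) = (52 + (5 + 2*(2 - (6 + (1 - 2)²)²)))*(-101) = (52 + (5 + 2*(2 - (6 + (-1)²)²)))*(-101) = (52 + (5 + 2*(2 - (6 + 1)²)))*(-101) = (52 + (5 + 2*(2 - 1*7²)))*(-101) = (52 + (5 + 2*(2 - 1*49)))*(-101) = (52 + (5 + 2*(2 - 49)))*(-101) = (52 + (5 + 2*(-47)))*(-101) = (52 + (5 - 94))*(-101) = (52 - 89)*(-101) = -37*(-101) = 3737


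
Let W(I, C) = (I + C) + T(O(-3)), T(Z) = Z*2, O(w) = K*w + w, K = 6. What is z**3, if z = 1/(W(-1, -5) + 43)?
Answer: -1/125 ≈ -0.0080000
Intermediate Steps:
O(w) = 7*w (O(w) = 6*w + w = 7*w)
T(Z) = 2*Z
W(I, C) = -42 + C + I (W(I, C) = (I + C) + 2*(7*(-3)) = (C + I) + 2*(-21) = (C + I) - 42 = -42 + C + I)
z = -1/5 (z = 1/((-42 - 5 - 1) + 43) = 1/(-48 + 43) = 1/(-5) = -1/5 ≈ -0.20000)
z**3 = (-1/5)**3 = -1/125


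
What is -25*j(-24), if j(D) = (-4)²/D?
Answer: 50/3 ≈ 16.667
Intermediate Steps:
j(D) = 16/D
-25*j(-24) = -400/(-24) = -400*(-1)/24 = -25*(-⅔) = 50/3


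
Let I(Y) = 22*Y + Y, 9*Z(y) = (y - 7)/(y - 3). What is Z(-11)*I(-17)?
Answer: -391/7 ≈ -55.857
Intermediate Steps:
Z(y) = (-7 + y)/(9*(-3 + y)) (Z(y) = ((y - 7)/(y - 3))/9 = ((-7 + y)/(-3 + y))/9 = (-7 + y)/(9*(-3 + y)))
I(Y) = 23*Y
Z(-11)*I(-17) = ((-7 - 11)/(9*(-3 - 11)))*(23*(-17)) = ((⅑)*(-18)/(-14))*(-391) = ((⅑)*(-1/14)*(-18))*(-391) = (⅐)*(-391) = -391/7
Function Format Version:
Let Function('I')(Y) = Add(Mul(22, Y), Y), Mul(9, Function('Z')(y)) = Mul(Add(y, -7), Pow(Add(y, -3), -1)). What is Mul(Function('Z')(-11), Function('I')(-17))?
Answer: Rational(-391, 7) ≈ -55.857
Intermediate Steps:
Function('Z')(y) = Mul(Rational(1, 9), Pow(Add(-3, y), -1), Add(-7, y)) (Function('Z')(y) = Mul(Rational(1, 9), Mul(Add(y, -7), Pow(Add(y, -3), -1))) = Mul(Rational(1, 9), Mul(Add(-7, y), Pow(Add(-3, y), -1))) = Mul(Rational(1, 9), Mul(Pow(Add(-3, y), -1), Add(-7, y))) = Mul(Rational(1, 9), Pow(Add(-3, y), -1), Add(-7, y)))
Function('I')(Y) = Mul(23, Y)
Mul(Function('Z')(-11), Function('I')(-17)) = Mul(Mul(Rational(1, 9), Pow(Add(-3, -11), -1), Add(-7, -11)), Mul(23, -17)) = Mul(Mul(Rational(1, 9), Pow(-14, -1), -18), -391) = Mul(Mul(Rational(1, 9), Rational(-1, 14), -18), -391) = Mul(Rational(1, 7), -391) = Rational(-391, 7)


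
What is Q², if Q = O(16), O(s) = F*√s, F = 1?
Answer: 16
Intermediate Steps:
O(s) = √s (O(s) = 1*√s = √s)
Q = 4 (Q = √16 = 4)
Q² = 4² = 16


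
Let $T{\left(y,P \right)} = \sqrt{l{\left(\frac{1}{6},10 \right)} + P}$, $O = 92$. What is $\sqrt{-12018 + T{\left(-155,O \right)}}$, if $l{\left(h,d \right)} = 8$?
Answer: $2 i \sqrt{3002} \approx 109.58 i$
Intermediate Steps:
$T{\left(y,P \right)} = \sqrt{8 + P}$
$\sqrt{-12018 + T{\left(-155,O \right)}} = \sqrt{-12018 + \sqrt{8 + 92}} = \sqrt{-12018 + \sqrt{100}} = \sqrt{-12018 + 10} = \sqrt{-12008} = 2 i \sqrt{3002}$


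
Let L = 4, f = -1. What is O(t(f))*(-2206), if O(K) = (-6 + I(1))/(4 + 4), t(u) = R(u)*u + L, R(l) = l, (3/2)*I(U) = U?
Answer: 4412/3 ≈ 1470.7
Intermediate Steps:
I(U) = 2*U/3
t(u) = 4 + u² (t(u) = u*u + 4 = u² + 4 = 4 + u²)
O(K) = -⅔ (O(K) = (-6 + (⅔)*1)/(4 + 4) = (-6 + ⅔)/8 = -16/3*⅛ = -⅔)
O(t(f))*(-2206) = -⅔*(-2206) = 4412/3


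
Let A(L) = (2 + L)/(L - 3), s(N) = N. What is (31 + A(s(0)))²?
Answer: 8281/9 ≈ 920.11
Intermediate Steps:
A(L) = (2 + L)/(-3 + L)
(31 + A(s(0)))² = (31 + (2 + 0)/(-3 + 0))² = (31 + 2/(-3))² = (31 - ⅓*2)² = (31 - ⅔)² = (91/3)² = 8281/9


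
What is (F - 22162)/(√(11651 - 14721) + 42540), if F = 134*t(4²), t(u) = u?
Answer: -85156572/180965467 + 10009*I*√3070/904827335 ≈ -0.47057 + 0.00061291*I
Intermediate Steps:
F = 2144 (F = 134*4² = 134*16 = 2144)
(F - 22162)/(√(11651 - 14721) + 42540) = (2144 - 22162)/(√(11651 - 14721) + 42540) = -20018/(√(-3070) + 42540) = -20018/(I*√3070 + 42540) = -20018/(42540 + I*√3070)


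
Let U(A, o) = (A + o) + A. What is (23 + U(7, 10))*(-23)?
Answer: -1081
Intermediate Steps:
U(A, o) = o + 2*A
(23 + U(7, 10))*(-23) = (23 + (10 + 2*7))*(-23) = (23 + (10 + 14))*(-23) = (23 + 24)*(-23) = 47*(-23) = -1081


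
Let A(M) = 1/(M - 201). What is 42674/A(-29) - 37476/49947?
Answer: -163410280472/16649 ≈ -9.8150e+6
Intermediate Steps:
A(M) = 1/(-201 + M)
42674/A(-29) - 37476/49947 = 42674/(1/(-201 - 29)) - 37476/49947 = 42674/(1/(-230)) - 37476*1/49947 = 42674/(-1/230) - 12492/16649 = 42674*(-230) - 12492/16649 = -9815020 - 12492/16649 = -163410280472/16649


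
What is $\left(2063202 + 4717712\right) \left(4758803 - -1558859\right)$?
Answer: $42839522703068$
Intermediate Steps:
$\left(2063202 + 4717712\right) \left(4758803 - -1558859\right) = 6780914 \left(4758803 + \left(-913027 + 2471886\right)\right) = 6780914 \left(4758803 + 1558859\right) = 6780914 \cdot 6317662 = 42839522703068$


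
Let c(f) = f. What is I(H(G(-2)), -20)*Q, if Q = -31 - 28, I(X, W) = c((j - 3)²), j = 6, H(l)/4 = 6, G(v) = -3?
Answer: -531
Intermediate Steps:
H(l) = 24 (H(l) = 4*6 = 24)
I(X, W) = 9 (I(X, W) = (6 - 3)² = 3² = 9)
Q = -59
I(H(G(-2)), -20)*Q = 9*(-59) = -531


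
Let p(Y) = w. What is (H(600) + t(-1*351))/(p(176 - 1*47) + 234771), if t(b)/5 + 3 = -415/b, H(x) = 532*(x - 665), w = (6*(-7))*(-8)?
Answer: -12140770/82522557 ≈ -0.14712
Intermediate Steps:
w = 336 (w = -42*(-8) = 336)
p(Y) = 336
H(x) = -353780 + 532*x (H(x) = 532*(-665 + x) = -353780 + 532*x)
t(b) = -15 - 2075/b (t(b) = -15 + 5*(-415/b) = -15 - 2075/b)
(H(600) + t(-1*351))/(p(176 - 1*47) + 234771) = ((-353780 + 532*600) + (-15 - 2075/((-1*351))))/(336 + 234771) = ((-353780 + 319200) + (-15 - 2075/(-351)))/235107 = (-34580 + (-15 - 2075*(-1/351)))*(1/235107) = (-34580 + (-15 + 2075/351))*(1/235107) = (-34580 - 3190/351)*(1/235107) = -12140770/351*1/235107 = -12140770/82522557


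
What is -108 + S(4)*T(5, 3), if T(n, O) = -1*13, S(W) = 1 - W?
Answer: -69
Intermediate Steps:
T(n, O) = -13
-108 + S(4)*T(5, 3) = -108 + (1 - 1*4)*(-13) = -108 + (1 - 4)*(-13) = -108 - 3*(-13) = -108 + 39 = -69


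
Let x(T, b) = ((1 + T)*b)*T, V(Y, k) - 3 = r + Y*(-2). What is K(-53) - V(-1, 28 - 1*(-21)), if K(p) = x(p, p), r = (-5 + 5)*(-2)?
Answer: -146073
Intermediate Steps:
r = 0 (r = 0*(-2) = 0)
V(Y, k) = 3 - 2*Y (V(Y, k) = 3 + (0 + Y*(-2)) = 3 + (0 - 2*Y) = 3 - 2*Y)
x(T, b) = T*b*(1 + T) (x(T, b) = (b*(1 + T))*T = T*b*(1 + T))
K(p) = p²*(1 + p) (K(p) = p*p*(1 + p) = p²*(1 + p))
K(-53) - V(-1, 28 - 1*(-21)) = (-53)²*(1 - 53) - (3 - 2*(-1)) = 2809*(-52) - (3 + 2) = -146068 - 1*5 = -146068 - 5 = -146073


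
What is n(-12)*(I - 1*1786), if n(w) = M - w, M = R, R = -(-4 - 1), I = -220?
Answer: -34102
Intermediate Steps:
R = 5 (R = -1*(-5) = 5)
M = 5
n(w) = 5 - w
n(-12)*(I - 1*1786) = (5 - 1*(-12))*(-220 - 1*1786) = (5 + 12)*(-220 - 1786) = 17*(-2006) = -34102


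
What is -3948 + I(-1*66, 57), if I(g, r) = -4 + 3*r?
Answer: -3781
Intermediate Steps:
-3948 + I(-1*66, 57) = -3948 + (-4 + 3*57) = -3948 + (-4 + 171) = -3948 + 167 = -3781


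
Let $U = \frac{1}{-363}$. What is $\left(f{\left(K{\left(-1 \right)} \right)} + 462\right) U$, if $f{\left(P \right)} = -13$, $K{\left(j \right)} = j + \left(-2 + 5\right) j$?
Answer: $- \frac{449}{363} \approx -1.2369$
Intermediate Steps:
$K{\left(j \right)} = 4 j$ ($K{\left(j \right)} = j + 3 j = 4 j$)
$U = - \frac{1}{363} \approx -0.0027548$
$\left(f{\left(K{\left(-1 \right)} \right)} + 462\right) U = \left(-13 + 462\right) \left(- \frac{1}{363}\right) = 449 \left(- \frac{1}{363}\right) = - \frac{449}{363}$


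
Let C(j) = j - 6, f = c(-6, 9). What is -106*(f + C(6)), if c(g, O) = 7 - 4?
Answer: -318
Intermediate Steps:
c(g, O) = 3
f = 3
C(j) = -6 + j
-106*(f + C(6)) = -106*(3 + (-6 + 6)) = -106*(3 + 0) = -106*3 = -318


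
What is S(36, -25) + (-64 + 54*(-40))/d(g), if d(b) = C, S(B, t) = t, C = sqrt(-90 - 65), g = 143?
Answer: -25 + 2224*I*sqrt(155)/155 ≈ -25.0 + 178.64*I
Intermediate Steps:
C = I*sqrt(155) (C = sqrt(-155) = I*sqrt(155) ≈ 12.45*I)
d(b) = I*sqrt(155)
S(36, -25) + (-64 + 54*(-40))/d(g) = -25 + (-64 + 54*(-40))/((I*sqrt(155))) = -25 + (-64 - 2160)*(-I*sqrt(155)/155) = -25 - (-2224)*I*sqrt(155)/155 = -25 + 2224*I*sqrt(155)/155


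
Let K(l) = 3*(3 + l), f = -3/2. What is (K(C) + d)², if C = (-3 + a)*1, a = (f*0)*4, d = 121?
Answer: 14641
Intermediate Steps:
f = -3/2 (f = -3*½ = -3/2 ≈ -1.5000)
a = 0 (a = -3/2*0*4 = 0*4 = 0)
C = -3 (C = (-3 + 0)*1 = -3*1 = -3)
K(l) = 9 + 3*l
(K(C) + d)² = ((9 + 3*(-3)) + 121)² = ((9 - 9) + 121)² = (0 + 121)² = 121² = 14641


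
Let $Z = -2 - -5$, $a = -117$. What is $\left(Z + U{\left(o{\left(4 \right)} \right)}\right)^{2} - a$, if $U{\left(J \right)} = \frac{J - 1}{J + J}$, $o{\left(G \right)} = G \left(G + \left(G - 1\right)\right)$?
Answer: $\frac{404937}{3136} \approx 129.13$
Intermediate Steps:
$o{\left(G \right)} = G \left(-1 + 2 G\right)$ ($o{\left(G \right)} = G \left(G + \left(G - 1\right)\right) = G \left(G + \left(-1 + G\right)\right) = G \left(-1 + 2 G\right)$)
$Z = 3$ ($Z = -2 + 5 = 3$)
$U{\left(J \right)} = \frac{-1 + J}{2 J}$
$\left(Z + U{\left(o{\left(4 \right)} \right)}\right)^{2} - a = \left(3 + \frac{-1 + 4 \left(-1 + 2 \cdot 4\right)}{2 \cdot 4 \left(-1 + 2 \cdot 4\right)}\right)^{2} - -117 = \left(3 + \frac{-1 + 4 \left(-1 + 8\right)}{2 \cdot 4 \left(-1 + 8\right)}\right)^{2} + 117 = \left(3 + \frac{-1 + 4 \cdot 7}{2 \cdot 4 \cdot 7}\right)^{2} + 117 = \left(3 + \frac{-1 + 28}{2 \cdot 28}\right)^{2} + 117 = \left(3 + \frac{1}{2} \cdot \frac{1}{28} \cdot 27\right)^{2} + 117 = \left(3 + \frac{27}{56}\right)^{2} + 117 = \left(\frac{195}{56}\right)^{2} + 117 = \frac{38025}{3136} + 117 = \frac{404937}{3136}$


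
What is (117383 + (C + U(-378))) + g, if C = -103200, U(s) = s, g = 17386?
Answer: 31191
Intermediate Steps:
(117383 + (C + U(-378))) + g = (117383 + (-103200 - 378)) + 17386 = (117383 - 103578) + 17386 = 13805 + 17386 = 31191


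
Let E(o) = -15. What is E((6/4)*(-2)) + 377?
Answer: 362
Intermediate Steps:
E((6/4)*(-2)) + 377 = -15 + 377 = 362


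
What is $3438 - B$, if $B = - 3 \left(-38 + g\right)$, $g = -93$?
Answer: $3045$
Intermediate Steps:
$B = 393$ ($B = - 3 \left(-38 - 93\right) = \left(-3\right) \left(-131\right) = 393$)
$3438 - B = 3438 - 393 = 3045$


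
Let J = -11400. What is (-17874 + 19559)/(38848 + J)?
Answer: 1685/27448 ≈ 0.061389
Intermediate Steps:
(-17874 + 19559)/(38848 + J) = (-17874 + 19559)/(38848 - 11400) = 1685/27448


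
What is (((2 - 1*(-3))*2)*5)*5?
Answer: 250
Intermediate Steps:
(((2 - 1*(-3))*2)*5)*5 = (((2 + 3)*2)*5)*5 = ((5*2)*5)*5 = (10*5)*5 = 50*5 = 250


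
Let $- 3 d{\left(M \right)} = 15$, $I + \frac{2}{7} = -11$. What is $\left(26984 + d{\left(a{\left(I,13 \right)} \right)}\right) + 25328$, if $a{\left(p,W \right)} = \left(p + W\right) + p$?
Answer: $52307$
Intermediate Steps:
$I = - \frac{79}{7}$ ($I = - \frac{2}{7} - 11 = - \frac{79}{7} \approx -11.286$)
$a{\left(p,W \right)} = W + 2 p$ ($a{\left(p,W \right)} = \left(W + p\right) + p = W + 2 p$)
$d{\left(M \right)} = -5$ ($d{\left(M \right)} = \left(- \frac{1}{3}\right) 15 = -5$)
$\left(26984 + d{\left(a{\left(I,13 \right)} \right)}\right) + 25328 = \left(26984 - 5\right) + 25328 = 26979 + 25328 = 52307$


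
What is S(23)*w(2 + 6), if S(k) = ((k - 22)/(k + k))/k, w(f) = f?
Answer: 4/529 ≈ 0.0075614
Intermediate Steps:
S(k) = (-22 + k)/(2*k²) (S(k) = ((-22 + k)/((2*k)))/k = ((-22 + k)*(1/(2*k)))/k = ((-22 + k)/(2*k))/k = (-22 + k)/(2*k²))
S(23)*w(2 + 6) = ((½)*(-22 + 23)/23²)*(2 + 6) = ((½)*(1/529)*1)*8 = (1/1058)*8 = 4/529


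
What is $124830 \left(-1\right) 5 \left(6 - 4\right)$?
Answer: $-1248300$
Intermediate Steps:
$124830 \left(-1\right) 5 \left(6 - 4\right) = 124830 \left(- 5 \left(6 - 4\right)\right) = 124830 \left(\left(-5\right) 2\right) = 124830 \left(-10\right) = -1248300$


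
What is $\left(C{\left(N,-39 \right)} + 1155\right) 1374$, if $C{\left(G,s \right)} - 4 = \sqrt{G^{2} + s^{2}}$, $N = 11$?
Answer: $1592466 + 1374 \sqrt{1642} \approx 1.6481 \cdot 10^{6}$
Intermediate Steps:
$C{\left(G,s \right)} = 4 + \sqrt{G^{2} + s^{2}}$
$\left(C{\left(N,-39 \right)} + 1155\right) 1374 = \left(\left(4 + \sqrt{11^{2} + \left(-39\right)^{2}}\right) + 1155\right) 1374 = \left(\left(4 + \sqrt{121 + 1521}\right) + 1155\right) 1374 = \left(\left(4 + \sqrt{1642}\right) + 1155\right) 1374 = \left(1159 + \sqrt{1642}\right) 1374 = 1592466 + 1374 \sqrt{1642}$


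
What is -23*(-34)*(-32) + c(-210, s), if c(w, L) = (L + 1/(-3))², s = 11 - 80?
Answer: -181952/9 ≈ -20217.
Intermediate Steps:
s = -69
c(w, L) = (-⅓ + L)² (c(w, L) = (L - ⅓)² = (-⅓ + L)²)
-23*(-34)*(-32) + c(-210, s) = -23*(-34)*(-32) + (-1 + 3*(-69))²/9 = 782*(-32) + (-1 - 207)²/9 = -25024 + (⅑)*(-208)² = -25024 + (⅑)*43264 = -25024 + 43264/9 = -181952/9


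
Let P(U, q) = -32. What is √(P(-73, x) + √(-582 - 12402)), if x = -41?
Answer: √(-32 + 2*I*√3246) ≈ 6.571 + 8.6705*I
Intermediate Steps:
√(P(-73, x) + √(-582 - 12402)) = √(-32 + √(-582 - 12402)) = √(-32 + √(-12984)) = √(-32 + 2*I*√3246)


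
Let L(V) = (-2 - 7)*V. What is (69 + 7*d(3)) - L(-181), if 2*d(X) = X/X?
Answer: -3113/2 ≈ -1556.5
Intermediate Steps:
d(X) = ½ (d(X) = (X/X)/2 = (½)*1 = ½)
L(V) = -9*V
(69 + 7*d(3)) - L(-181) = (69 + 7*(½)) - (-9)*(-181) = (69 + 7/2) - 1*1629 = 145/2 - 1629 = -3113/2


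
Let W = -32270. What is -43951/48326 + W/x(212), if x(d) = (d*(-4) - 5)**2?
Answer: -33538623179/35162432534 ≈ -0.95382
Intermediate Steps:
x(d) = (-5 - 4*d)**2 (x(d) = (-4*d - 5)**2 = (-5 - 4*d)**2)
-43951/48326 + W/x(212) = -43951/48326 - 32270/(5 + 4*212)**2 = -43951*1/48326 - 32270/(5 + 848)**2 = -43951/48326 - 32270/(853**2) = -43951/48326 - 32270/727609 = -33538623179/35162432534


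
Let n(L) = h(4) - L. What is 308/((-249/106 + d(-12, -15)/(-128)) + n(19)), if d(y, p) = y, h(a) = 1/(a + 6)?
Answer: -2611840/179397 ≈ -14.559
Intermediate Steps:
h(a) = 1/(6 + a)
n(L) = 1/10 - L (n(L) = 1/(6 + 4) - L = 1/10 - L)
308/((-249/106 + d(-12, -15)/(-128)) + n(19)) = 308/((-249/106 - 12/(-128)) + (1/10 - 1*19)) = 308/((-249*1/106 - 12*(-1/128)) + (1/10 - 19)) = 308/((-249/106 + 3/32) - 189/10) = 308/(-3825/1696 - 189/10) = 308/(-179397/8480) = 308*(-8480/179397) = -2611840/179397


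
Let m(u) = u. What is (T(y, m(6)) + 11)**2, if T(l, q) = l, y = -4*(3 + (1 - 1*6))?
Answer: 361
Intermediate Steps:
y = 8 (y = -4*(3 + (1 - 6)) = -4*(3 - 5) = -4*(-2) = 8)
(T(y, m(6)) + 11)**2 = (8 + 11)**2 = 19**2 = 361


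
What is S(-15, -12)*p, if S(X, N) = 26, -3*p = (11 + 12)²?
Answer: -13754/3 ≈ -4584.7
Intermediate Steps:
p = -529/3 (p = -(11 + 12)²/3 = -⅓*23² = -⅓*529 = -529/3 ≈ -176.33)
S(-15, -12)*p = 26*(-529/3) = -13754/3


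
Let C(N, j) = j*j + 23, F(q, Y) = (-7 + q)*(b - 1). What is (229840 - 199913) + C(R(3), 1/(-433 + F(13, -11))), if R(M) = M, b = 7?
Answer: 4720389551/157609 ≈ 29950.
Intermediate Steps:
F(q, Y) = -42 + 6*q (F(q, Y) = (-7 + q)*(7 - 1) = (-7 + q)*6 = -42 + 6*q)
C(N, j) = 23 + j² (C(N, j) = j² + 23 = 23 + j²)
(229840 - 199913) + C(R(3), 1/(-433 + F(13, -11))) = (229840 - 199913) + (23 + (1/(-433 + (-42 + 6*13)))²) = 29927 + (23 + (1/(-433 + (-42 + 78)))²) = 29927 + (23 + (1/(-433 + 36))²) = 29927 + (23 + (1/(-397))²) = 29927 + (23 + (-1/397)²) = 29927 + (23 + 1/157609) = 29927 + 3625008/157609 = 4720389551/157609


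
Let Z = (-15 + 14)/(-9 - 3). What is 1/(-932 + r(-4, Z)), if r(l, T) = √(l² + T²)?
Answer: -134208/125079551 - 12*√2305/125079551 ≈ -0.0010776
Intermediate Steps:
Z = 1/12 (Z = -1/(-12) = -1*(-1/12) = 1/12 ≈ 0.083333)
r(l, T) = √(T² + l²)
1/(-932 + r(-4, Z)) = 1/(-932 + √((1/12)² + (-4)²)) = 1/(-932 + √(1/144 + 16)) = 1/(-932 + √(2305/144)) = 1/(-932 + √2305/12)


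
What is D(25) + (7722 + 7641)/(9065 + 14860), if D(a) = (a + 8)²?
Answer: 8689896/7975 ≈ 1089.6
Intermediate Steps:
D(a) = (8 + a)²
D(25) + (7722 + 7641)/(9065 + 14860) = (8 + 25)² + (7722 + 7641)/(9065 + 14860) = 33² + 15363/23925 = 1089 + 15363*(1/23925) = 1089 + 5121/7975 = 8689896/7975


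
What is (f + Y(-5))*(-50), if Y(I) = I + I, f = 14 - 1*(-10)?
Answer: -700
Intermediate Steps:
f = 24 (f = 14 + 10 = 24)
Y(I) = 2*I
(f + Y(-5))*(-50) = (24 + 2*(-5))*(-50) = (24 - 10)*(-50) = 14*(-50) = -700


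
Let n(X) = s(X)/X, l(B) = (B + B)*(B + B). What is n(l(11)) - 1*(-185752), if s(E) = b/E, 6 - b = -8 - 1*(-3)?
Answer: 3955774593/21296 ≈ 1.8575e+5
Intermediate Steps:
b = 11 (b = 6 - (-8 - 1*(-3)) = 6 - (-8 + 3) = 6 - 1*(-5) = 6 + 5 = 11)
l(B) = 4*B**2 (l(B) = (2*B)*(2*B) = 4*B**2)
s(E) = 11/E
n(X) = 11/X**2 (n(X) = (11/X)/X = 11/X**2)
n(l(11)) - 1*(-185752) = 11/(4*11**2)**2 - 1*(-185752) = 11/(4*121)**2 + 185752 = 11/484**2 + 185752 = 11*(1/234256) + 185752 = 1/21296 + 185752 = 3955774593/21296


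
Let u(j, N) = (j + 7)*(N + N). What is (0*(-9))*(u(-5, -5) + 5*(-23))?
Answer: 0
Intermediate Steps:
u(j, N) = 2*N*(7 + j) (u(j, N) = (7 + j)*(2*N) = 2*N*(7 + j))
(0*(-9))*(u(-5, -5) + 5*(-23)) = (0*(-9))*(2*(-5)*(7 - 5) + 5*(-23)) = 0*(2*(-5)*2 - 115) = 0*(-20 - 115) = 0*(-135) = 0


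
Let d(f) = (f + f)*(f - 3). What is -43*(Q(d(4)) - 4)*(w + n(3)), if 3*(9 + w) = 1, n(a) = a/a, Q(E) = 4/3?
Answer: -7912/9 ≈ -879.11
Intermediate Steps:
d(f) = 2*f*(-3 + f) (d(f) = (2*f)*(-3 + f) = 2*f*(-3 + f))
Q(E) = 4/3 (Q(E) = 4*(⅓) = 4/3)
n(a) = 1
w = -26/3 (w = -9 + (⅓)*1 = -9 + ⅓ = -26/3 ≈ -8.6667)
-43*(Q(d(4)) - 4)*(w + n(3)) = -43*(4/3 - 4)*(-26/3 + 1) = -(-344)*(-23)/(3*3) = -43*184/9 = -7912/9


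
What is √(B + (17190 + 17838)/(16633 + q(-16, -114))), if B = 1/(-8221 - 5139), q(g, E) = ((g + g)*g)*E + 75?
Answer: I*√40701105833035/6957220 ≈ 0.917*I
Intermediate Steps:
q(g, E) = 75 + 2*E*g² (q(g, E) = ((2*g)*g)*E + 75 = (2*g²)*E + 75 = 2*E*g² + 75 = 75 + 2*E*g²)
B = -1/13360 (B = 1/(-13360) = -1/13360 ≈ -7.4850e-5)
√(B + (17190 + 17838)/(16633 + q(-16, -114))) = √(-1/13360 + (17190 + 17838)/(16633 + (75 + 2*(-114)*(-16)²))) = √(-1/13360 + 35028/(16633 + (75 + 2*(-114)*256))) = √(-1/13360 + 35028/(16633 + (75 - 58368))) = √(-1/13360 + 35028/(16633 - 58293)) = √(-1/13360 + 35028/(-41660)) = √(-1/13360 + 35028*(-1/41660)) = √(-1/13360 - 8757/10415) = √(-23400787/27828880) = I*√40701105833035/6957220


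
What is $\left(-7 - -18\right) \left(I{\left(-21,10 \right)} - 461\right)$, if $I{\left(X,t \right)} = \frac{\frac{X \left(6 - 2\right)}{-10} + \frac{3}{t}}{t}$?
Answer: $- \frac{506143}{100} \approx -5061.4$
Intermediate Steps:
$I{\left(X,t \right)} = \frac{\frac{3}{t} - \frac{2 X}{5}}{t}$ ($I{\left(X,t \right)} = \frac{X 4 \left(- \frac{1}{10}\right) + \frac{3}{t}}{t} = \frac{4 X \left(- \frac{1}{10}\right) + \frac{3}{t}}{t} = \frac{- \frac{2 X}{5} + \frac{3}{t}}{t} = \frac{\frac{3}{t} - \frac{2 X}{5}}{t}$)
$\left(-7 - -18\right) \left(I{\left(-21,10 \right)} - 461\right) = \left(-7 - -18\right) \left(\frac{15 - \left(-42\right) 10}{5 \cdot 100} - 461\right) = \left(-7 + 18\right) \left(\frac{1}{5} \cdot \frac{1}{100} \left(15 + 420\right) - 461\right) = 11 \left(\frac{1}{5} \cdot \frac{1}{100} \cdot 435 - 461\right) = 11 \left(\frac{87}{100} - 461\right) = 11 \left(- \frac{46013}{100}\right) = - \frac{506143}{100}$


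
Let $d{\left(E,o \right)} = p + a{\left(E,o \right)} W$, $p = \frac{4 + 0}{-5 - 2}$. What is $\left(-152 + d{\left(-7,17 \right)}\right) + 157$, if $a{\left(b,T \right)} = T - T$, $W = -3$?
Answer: $\frac{31}{7} \approx 4.4286$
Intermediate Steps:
$a{\left(b,T \right)} = 0$
$p = - \frac{4}{7}$ ($p = \frac{4}{-7} = 4 \left(- \frac{1}{7}\right) = - \frac{4}{7} \approx -0.57143$)
$d{\left(E,o \right)} = - \frac{4}{7}$ ($d{\left(E,o \right)} = - \frac{4}{7} + 0 \left(-3\right) = - \frac{4}{7} + 0 = - \frac{4}{7}$)
$\left(-152 + d{\left(-7,17 \right)}\right) + 157 = \left(-152 - \frac{4}{7}\right) + 157 = - \frac{1068}{7} + 157 = \frac{31}{7}$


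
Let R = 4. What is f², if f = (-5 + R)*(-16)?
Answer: 256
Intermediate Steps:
f = 16 (f = (-5 + 4)*(-16) = -1*(-16) = 16)
f² = 16² = 256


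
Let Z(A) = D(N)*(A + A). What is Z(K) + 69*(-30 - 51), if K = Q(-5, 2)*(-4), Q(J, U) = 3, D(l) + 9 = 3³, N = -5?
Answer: -6021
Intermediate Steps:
D(l) = 18 (D(l) = -9 + 3³ = -9 + 27 = 18)
K = -12 (K = 3*(-4) = -12)
Z(A) = 36*A (Z(A) = 18*(A + A) = 18*(2*A) = 36*A)
Z(K) + 69*(-30 - 51) = 36*(-12) + 69*(-30 - 51) = -432 + 69*(-81) = -432 - 5589 = -6021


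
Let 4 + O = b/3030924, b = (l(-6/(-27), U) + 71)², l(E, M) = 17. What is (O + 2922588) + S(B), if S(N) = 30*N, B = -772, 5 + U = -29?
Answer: 2196983448880/757731 ≈ 2.8994e+6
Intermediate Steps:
U = -34 (U = -5 - 29 = -34)
b = 7744 (b = (17 + 71)² = 88² = 7744)
O = -3028988/757731 (O = -4 + 7744/3030924 = -4 + 7744*(1/3030924) = -4 + 1936/757731 = -3028988/757731 ≈ -3.9974)
(O + 2922588) + S(B) = (-3028988/757731 + 2922588) + 30*(-772) = 2214532498840/757731 - 23160 = 2196983448880/757731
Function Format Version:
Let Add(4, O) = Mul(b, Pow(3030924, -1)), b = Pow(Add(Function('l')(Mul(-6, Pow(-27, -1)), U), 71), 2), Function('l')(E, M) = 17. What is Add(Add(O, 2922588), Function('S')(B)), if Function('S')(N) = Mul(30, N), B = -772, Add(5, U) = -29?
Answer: Rational(2196983448880, 757731) ≈ 2.8994e+6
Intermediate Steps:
U = -34 (U = Add(-5, -29) = -34)
b = 7744 (b = Pow(Add(17, 71), 2) = Pow(88, 2) = 7744)
O = Rational(-3028988, 757731) (O = Add(-4, Mul(7744, Pow(3030924, -1))) = Add(-4, Mul(7744, Rational(1, 3030924))) = Add(-4, Rational(1936, 757731)) = Rational(-3028988, 757731) ≈ -3.9974)
Add(Add(O, 2922588), Function('S')(B)) = Add(Add(Rational(-3028988, 757731), 2922588), Mul(30, -772)) = Add(Rational(2214532498840, 757731), -23160) = Rational(2196983448880, 757731)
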